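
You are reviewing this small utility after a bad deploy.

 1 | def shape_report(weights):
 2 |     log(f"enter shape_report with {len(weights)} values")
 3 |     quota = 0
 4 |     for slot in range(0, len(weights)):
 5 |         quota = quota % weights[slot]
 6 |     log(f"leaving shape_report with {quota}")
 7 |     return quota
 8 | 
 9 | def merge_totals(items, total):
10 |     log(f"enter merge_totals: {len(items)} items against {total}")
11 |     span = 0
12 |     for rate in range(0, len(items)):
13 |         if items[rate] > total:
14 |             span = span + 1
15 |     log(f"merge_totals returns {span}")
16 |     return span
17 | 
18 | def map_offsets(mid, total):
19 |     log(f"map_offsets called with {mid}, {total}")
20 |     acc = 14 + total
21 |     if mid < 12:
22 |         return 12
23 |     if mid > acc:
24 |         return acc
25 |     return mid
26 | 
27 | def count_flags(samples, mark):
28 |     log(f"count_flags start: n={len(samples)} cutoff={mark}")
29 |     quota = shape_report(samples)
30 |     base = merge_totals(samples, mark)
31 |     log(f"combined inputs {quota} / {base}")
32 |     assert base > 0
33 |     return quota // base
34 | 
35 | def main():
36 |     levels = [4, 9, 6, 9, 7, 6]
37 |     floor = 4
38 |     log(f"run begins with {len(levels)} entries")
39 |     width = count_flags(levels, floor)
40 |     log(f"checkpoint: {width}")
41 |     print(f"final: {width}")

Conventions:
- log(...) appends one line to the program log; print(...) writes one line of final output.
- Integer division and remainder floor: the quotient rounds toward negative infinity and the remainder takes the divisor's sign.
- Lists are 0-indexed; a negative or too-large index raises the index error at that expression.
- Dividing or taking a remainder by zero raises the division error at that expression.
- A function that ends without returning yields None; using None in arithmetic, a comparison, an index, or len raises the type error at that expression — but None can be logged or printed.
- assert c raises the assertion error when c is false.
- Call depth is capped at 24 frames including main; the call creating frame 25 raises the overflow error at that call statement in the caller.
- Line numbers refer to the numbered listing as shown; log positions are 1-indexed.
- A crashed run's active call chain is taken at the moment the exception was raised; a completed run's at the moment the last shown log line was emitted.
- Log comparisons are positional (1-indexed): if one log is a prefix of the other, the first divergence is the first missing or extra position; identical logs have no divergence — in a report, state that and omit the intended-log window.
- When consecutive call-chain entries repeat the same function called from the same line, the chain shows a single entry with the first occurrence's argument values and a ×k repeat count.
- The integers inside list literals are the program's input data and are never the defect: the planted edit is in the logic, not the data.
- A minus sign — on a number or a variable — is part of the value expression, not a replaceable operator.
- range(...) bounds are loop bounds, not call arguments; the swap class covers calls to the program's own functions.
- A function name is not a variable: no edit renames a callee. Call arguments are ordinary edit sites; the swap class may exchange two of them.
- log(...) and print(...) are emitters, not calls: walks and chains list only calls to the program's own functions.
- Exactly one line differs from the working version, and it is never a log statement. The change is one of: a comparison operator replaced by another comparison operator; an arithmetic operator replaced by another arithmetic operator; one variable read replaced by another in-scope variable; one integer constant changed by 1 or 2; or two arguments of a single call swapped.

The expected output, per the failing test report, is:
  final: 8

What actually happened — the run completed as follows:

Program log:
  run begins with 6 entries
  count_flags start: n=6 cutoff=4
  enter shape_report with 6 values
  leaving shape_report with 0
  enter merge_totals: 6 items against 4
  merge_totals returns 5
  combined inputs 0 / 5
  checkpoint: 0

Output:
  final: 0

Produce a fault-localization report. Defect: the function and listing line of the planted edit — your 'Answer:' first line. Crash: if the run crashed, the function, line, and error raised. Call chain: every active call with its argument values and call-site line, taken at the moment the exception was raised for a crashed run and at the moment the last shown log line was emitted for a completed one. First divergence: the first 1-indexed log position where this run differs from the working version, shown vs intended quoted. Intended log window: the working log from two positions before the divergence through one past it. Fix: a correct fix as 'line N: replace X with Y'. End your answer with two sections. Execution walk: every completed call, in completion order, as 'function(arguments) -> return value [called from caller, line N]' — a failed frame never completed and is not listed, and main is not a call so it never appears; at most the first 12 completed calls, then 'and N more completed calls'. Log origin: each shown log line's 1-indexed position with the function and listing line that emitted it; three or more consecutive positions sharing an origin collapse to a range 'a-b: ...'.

Answer: the defect is in shape_report at line 5.
Key observation: At log position 4 the runs split — shown 'leaving shape_report with 0', but the working version logs 'leaving shape_report with 41'.
Call chain: main.
First divergence: position 4 — the shown line 'leaving shape_report with 0' should read 'leaving shape_report with 41'.
Intended log window:
  2: count_flags start: n=6 cutoff=4
  3: enter shape_report with 6 values
  4: leaving shape_report with 41
  5: enter merge_totals: 6 items against 4
Execution walk:
  shape_report([4, 9, 6, 9, 7, 6]) -> 0  [called from count_flags, line 29]
  merge_totals([4, 9, 6, 9, 7, 6], 4) -> 5  [called from count_flags, line 30]
  count_flags([4, 9, 6, 9, 7, 6], 4) -> 0  [called from main, line 39]
Log origin:
  1 — main, line 38
  2 — count_flags, line 28
  3 — shape_report, line 2
  4 — shape_report, line 6
  5 — merge_totals, line 10
  6 — merge_totals, line 15
  7 — count_flags, line 31
  8 — main, line 40
A correct fix: line 5: replace `%` with `+`.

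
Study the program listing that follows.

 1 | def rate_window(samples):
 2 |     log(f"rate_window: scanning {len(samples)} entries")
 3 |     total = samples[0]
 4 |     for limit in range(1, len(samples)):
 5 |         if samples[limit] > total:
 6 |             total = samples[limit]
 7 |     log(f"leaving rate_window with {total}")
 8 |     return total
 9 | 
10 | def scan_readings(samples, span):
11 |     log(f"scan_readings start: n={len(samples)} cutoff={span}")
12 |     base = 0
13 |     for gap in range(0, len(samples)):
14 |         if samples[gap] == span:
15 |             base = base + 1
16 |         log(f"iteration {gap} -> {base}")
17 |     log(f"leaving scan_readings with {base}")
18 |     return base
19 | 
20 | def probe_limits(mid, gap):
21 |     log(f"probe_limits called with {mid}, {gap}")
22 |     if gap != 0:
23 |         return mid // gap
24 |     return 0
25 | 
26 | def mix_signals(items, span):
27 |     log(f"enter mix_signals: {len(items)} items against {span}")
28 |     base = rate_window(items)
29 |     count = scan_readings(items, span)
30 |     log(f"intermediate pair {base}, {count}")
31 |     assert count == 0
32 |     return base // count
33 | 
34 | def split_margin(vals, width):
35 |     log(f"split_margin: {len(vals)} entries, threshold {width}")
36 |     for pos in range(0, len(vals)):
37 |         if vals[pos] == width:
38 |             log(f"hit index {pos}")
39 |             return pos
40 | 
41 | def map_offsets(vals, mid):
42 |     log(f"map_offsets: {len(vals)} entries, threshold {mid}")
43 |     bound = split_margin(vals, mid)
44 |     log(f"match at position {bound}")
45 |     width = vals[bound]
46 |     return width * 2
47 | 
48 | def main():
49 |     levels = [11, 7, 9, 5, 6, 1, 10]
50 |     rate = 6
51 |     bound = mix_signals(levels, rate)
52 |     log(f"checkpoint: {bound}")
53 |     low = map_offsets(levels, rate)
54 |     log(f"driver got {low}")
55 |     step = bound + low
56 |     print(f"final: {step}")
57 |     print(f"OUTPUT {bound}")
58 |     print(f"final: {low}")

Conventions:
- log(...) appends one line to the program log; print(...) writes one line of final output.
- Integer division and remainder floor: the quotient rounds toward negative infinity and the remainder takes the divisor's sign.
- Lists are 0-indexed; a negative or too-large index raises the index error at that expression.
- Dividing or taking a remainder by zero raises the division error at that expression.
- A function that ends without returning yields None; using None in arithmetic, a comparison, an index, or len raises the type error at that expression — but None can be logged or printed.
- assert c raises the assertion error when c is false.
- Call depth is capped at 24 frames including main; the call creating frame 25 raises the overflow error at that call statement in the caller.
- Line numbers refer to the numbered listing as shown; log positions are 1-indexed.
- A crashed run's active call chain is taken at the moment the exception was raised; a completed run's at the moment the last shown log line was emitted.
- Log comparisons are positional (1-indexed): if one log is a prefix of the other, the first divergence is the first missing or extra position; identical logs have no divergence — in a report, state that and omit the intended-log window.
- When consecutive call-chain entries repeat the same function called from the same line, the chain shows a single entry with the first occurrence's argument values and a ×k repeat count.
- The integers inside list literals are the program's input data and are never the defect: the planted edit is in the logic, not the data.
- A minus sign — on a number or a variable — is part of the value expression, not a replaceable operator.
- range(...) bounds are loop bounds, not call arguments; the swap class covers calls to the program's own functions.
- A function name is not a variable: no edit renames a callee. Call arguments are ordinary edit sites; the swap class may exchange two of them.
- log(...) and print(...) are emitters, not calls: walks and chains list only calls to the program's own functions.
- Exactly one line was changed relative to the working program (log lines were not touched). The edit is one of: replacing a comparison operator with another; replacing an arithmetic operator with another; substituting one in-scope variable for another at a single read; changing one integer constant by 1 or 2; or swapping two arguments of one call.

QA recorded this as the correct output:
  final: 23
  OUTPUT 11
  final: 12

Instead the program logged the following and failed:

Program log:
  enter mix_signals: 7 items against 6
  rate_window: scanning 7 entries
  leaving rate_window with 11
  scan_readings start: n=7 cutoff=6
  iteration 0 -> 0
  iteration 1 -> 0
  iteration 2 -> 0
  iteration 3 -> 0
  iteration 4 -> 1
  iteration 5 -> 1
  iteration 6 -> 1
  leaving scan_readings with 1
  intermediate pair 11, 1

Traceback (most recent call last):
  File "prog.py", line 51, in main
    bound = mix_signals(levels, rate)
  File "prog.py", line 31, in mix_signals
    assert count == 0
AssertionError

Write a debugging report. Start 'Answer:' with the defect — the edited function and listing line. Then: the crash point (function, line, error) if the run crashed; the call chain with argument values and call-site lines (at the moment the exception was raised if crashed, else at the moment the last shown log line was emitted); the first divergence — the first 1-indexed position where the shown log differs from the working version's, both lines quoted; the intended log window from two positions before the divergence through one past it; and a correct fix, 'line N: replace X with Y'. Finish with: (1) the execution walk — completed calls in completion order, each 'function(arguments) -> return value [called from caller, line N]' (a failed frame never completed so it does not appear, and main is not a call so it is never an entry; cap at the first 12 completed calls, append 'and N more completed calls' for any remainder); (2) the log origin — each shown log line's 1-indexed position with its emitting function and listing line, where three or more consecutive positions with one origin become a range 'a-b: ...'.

Answer: the defect is in mix_signals at line 31.
Key fact: The shown log is a 13-line prefix of the intended one, whose next entry is 'checkpoint: 11'.
Crash: mix_signals, line 31, AssertionError.
Call chain: main -> mix_signals([11, 7, 9, 5, 6, 1, 10], 6) (called at line 51).
First divergence: position 14 (shown log ended at 13 lines; the working version continues: 'checkpoint: 11').
Intended log window:
  12: leaving scan_readings with 1
  13: intermediate pair 11, 1
  14: checkpoint: 11
  15: map_offsets: 7 entries, threshold 6
Execution walk:
  rate_window([11, 7, 9, 5, 6, 1, 10]) -> 11  [called from mix_signals, line 28]
  scan_readings([11, 7, 9, 5, 6, 1, 10], 6) -> 1  [called from mix_signals, line 29]
Log origin:
  1: logged in mix_signals at line 27
  2: logged in rate_window at line 2
  3: logged in rate_window at line 7
  4: logged in scan_readings at line 11
  5-11: logged in scan_readings at line 16
  12: logged in scan_readings at line 17
  13: logged in mix_signals at line 30
A correct fix: line 31: replace `==` with `>`.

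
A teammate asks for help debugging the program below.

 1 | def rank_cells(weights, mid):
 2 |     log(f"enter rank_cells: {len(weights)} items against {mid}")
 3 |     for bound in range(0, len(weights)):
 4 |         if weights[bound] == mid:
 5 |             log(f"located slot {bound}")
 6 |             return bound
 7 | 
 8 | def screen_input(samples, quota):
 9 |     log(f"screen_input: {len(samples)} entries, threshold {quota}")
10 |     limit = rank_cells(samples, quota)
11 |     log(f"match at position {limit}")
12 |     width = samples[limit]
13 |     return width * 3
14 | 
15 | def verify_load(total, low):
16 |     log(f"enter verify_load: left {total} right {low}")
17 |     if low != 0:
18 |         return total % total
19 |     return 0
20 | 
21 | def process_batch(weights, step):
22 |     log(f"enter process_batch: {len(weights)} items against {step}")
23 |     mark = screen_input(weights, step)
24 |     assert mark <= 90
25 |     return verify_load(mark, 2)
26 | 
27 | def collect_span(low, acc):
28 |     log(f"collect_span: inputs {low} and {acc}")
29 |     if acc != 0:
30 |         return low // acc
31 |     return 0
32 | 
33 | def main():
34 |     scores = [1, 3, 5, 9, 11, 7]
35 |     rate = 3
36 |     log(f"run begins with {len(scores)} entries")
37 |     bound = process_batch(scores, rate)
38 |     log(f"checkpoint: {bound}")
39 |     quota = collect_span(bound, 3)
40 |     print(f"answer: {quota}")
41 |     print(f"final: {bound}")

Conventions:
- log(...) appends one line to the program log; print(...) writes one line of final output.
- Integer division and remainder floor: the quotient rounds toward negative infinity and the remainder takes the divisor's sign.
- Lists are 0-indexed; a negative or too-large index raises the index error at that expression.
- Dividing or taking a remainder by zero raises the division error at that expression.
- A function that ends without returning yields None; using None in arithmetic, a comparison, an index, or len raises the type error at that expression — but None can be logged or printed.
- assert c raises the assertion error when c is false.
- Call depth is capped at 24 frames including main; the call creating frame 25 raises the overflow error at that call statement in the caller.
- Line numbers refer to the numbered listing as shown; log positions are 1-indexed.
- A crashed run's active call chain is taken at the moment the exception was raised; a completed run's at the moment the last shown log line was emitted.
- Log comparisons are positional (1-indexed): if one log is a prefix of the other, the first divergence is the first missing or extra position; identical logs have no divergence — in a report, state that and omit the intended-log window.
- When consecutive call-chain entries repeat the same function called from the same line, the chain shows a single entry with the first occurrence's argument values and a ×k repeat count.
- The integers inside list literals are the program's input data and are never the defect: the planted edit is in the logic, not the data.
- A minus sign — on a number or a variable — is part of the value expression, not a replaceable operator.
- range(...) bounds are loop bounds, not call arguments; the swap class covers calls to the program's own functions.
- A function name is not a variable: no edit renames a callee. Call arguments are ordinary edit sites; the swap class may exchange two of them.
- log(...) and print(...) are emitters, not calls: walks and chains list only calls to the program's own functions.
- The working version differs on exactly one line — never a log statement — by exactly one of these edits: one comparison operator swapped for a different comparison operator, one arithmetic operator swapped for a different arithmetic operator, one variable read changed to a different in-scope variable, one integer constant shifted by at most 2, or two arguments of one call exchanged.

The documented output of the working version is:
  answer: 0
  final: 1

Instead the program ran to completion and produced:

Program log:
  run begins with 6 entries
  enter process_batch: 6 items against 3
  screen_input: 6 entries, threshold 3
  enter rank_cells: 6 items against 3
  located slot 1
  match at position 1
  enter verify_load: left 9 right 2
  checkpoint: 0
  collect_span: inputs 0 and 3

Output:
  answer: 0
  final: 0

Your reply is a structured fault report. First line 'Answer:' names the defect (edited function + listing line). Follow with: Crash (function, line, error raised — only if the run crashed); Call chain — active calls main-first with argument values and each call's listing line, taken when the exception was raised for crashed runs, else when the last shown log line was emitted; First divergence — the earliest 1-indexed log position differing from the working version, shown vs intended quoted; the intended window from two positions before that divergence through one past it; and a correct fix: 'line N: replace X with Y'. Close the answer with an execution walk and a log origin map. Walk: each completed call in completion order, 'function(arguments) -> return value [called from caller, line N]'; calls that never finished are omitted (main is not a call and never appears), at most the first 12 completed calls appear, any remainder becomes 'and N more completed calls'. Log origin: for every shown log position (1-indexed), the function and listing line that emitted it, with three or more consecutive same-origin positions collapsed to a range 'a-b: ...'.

Answer: the defect is in verify_load at line 18.
Key fact: The log first diverges at position 8: the faulty run prints 'checkpoint: 0' where the working version prints 'checkpoint: 1'.
Call chain: main -> collect_span(0, 3) (called at line 39).
First divergence: at position 8 the run shows 'checkpoint: 0' where the working version logs 'checkpoint: 1'.
Intended log window:
  6: match at position 1
  7: enter verify_load: left 9 right 2
  8: checkpoint: 1
  9: collect_span: inputs 1 and 3
Execution walk:
  rank_cells([1, 3, 5, 9, 11, 7], 3) -> 1  [called from screen_input, line 10]
  screen_input([1, 3, 5, 9, 11, 7], 3) -> 9  [called from process_batch, line 23]
  verify_load(9, 2) -> 0  [called from process_batch, line 25]
  process_batch([1, 3, 5, 9, 11, 7], 3) -> 0  [called from main, line 37]
  collect_span(0, 3) -> 0  [called from main, line 39]
Origin of each log line:
  1: from main, line 36
  2: from process_batch, line 22
  3: from screen_input, line 9
  4: from rank_cells, line 2
  5: from rank_cells, line 5
  6: from screen_input, line 11
  7: from verify_load, line 16
  8: from main, line 38
  9: from collect_span, line 28
A correct fix: line 18: replace `total % total` with `total % low`.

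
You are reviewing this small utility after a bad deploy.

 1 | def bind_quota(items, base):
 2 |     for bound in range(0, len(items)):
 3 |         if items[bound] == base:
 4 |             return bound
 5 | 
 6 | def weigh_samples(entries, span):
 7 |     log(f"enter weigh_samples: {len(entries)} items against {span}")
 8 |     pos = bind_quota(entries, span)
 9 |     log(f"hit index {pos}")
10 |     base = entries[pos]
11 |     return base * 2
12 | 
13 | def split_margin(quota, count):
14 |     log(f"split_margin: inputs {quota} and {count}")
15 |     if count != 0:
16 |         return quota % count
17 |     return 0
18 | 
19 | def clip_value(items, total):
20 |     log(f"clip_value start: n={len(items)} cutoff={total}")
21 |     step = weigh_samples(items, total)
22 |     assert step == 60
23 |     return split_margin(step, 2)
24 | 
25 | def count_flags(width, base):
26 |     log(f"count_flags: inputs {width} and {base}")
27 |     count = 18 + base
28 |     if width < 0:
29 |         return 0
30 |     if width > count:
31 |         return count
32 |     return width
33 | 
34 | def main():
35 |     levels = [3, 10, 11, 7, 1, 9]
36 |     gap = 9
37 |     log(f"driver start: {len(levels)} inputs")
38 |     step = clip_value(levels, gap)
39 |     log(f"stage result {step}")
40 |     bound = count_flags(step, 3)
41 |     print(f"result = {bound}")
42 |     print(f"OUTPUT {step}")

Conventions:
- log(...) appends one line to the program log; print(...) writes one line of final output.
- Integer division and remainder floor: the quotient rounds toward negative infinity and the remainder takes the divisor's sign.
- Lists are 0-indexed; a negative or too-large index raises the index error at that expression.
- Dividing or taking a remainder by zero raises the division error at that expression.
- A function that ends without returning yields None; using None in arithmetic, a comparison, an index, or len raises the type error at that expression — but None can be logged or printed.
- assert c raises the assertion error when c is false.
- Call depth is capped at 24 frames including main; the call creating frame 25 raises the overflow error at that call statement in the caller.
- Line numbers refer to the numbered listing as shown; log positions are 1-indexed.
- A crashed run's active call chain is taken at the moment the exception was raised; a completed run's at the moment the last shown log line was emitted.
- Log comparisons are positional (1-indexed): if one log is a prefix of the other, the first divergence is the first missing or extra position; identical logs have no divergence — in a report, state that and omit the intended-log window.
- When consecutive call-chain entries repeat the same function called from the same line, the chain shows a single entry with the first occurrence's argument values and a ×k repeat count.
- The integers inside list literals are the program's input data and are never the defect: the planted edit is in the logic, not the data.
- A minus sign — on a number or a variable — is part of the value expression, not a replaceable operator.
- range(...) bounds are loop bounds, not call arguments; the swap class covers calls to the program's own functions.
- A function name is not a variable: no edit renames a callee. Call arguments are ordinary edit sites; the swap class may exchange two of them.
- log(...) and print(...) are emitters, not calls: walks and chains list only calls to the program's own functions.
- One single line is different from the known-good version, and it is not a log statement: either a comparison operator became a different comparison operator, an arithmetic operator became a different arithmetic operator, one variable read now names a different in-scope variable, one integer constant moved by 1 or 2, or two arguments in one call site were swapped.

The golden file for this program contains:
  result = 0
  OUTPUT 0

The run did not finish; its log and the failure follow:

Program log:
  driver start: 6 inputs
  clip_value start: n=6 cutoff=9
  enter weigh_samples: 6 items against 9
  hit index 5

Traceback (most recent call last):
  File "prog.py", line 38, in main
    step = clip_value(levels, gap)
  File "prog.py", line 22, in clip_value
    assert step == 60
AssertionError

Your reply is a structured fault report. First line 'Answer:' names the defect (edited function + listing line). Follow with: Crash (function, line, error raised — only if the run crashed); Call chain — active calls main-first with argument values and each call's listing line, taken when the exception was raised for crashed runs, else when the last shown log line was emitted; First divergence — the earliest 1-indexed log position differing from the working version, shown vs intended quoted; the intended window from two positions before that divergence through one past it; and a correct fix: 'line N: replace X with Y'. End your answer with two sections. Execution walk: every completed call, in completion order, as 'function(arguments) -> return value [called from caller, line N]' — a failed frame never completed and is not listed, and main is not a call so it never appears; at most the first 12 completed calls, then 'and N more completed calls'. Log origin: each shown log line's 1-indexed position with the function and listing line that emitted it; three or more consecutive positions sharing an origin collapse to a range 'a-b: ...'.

Answer: the defect is in clip_value at line 22.
Core observation: A complete run would log 'split_margin: inputs 18 and 2' next, but this one stopped at 4 lines.
Crash: clip_value, line 22, AssertionError.
Call chain: main -> clip_value([3, 10, 11, 7, 1, 9], 9) (called at line 38).
First divergence: position 5 — after 4 matching lines the faulty run goes silent; intended next line 'split_margin: inputs 18 and 2'.
Intended log window:
  3: enter weigh_samples: 6 items against 9
  4: hit index 5
  5: split_margin: inputs 18 and 2
  6: stage result 0
Execution walk:
  bind_quota([3, 10, 11, 7, 1, 9], 9) -> 5  [called from weigh_samples, line 8]
  weigh_samples([3, 10, 11, 7, 1, 9], 9) -> 18  [called from clip_value, line 21]
Log origins:
  1: logged in main at line 37
  2: logged in clip_value at line 20
  3: logged in weigh_samples at line 7
  4: logged in weigh_samples at line 9
A correct fix: line 22: replace `==` with `<=`.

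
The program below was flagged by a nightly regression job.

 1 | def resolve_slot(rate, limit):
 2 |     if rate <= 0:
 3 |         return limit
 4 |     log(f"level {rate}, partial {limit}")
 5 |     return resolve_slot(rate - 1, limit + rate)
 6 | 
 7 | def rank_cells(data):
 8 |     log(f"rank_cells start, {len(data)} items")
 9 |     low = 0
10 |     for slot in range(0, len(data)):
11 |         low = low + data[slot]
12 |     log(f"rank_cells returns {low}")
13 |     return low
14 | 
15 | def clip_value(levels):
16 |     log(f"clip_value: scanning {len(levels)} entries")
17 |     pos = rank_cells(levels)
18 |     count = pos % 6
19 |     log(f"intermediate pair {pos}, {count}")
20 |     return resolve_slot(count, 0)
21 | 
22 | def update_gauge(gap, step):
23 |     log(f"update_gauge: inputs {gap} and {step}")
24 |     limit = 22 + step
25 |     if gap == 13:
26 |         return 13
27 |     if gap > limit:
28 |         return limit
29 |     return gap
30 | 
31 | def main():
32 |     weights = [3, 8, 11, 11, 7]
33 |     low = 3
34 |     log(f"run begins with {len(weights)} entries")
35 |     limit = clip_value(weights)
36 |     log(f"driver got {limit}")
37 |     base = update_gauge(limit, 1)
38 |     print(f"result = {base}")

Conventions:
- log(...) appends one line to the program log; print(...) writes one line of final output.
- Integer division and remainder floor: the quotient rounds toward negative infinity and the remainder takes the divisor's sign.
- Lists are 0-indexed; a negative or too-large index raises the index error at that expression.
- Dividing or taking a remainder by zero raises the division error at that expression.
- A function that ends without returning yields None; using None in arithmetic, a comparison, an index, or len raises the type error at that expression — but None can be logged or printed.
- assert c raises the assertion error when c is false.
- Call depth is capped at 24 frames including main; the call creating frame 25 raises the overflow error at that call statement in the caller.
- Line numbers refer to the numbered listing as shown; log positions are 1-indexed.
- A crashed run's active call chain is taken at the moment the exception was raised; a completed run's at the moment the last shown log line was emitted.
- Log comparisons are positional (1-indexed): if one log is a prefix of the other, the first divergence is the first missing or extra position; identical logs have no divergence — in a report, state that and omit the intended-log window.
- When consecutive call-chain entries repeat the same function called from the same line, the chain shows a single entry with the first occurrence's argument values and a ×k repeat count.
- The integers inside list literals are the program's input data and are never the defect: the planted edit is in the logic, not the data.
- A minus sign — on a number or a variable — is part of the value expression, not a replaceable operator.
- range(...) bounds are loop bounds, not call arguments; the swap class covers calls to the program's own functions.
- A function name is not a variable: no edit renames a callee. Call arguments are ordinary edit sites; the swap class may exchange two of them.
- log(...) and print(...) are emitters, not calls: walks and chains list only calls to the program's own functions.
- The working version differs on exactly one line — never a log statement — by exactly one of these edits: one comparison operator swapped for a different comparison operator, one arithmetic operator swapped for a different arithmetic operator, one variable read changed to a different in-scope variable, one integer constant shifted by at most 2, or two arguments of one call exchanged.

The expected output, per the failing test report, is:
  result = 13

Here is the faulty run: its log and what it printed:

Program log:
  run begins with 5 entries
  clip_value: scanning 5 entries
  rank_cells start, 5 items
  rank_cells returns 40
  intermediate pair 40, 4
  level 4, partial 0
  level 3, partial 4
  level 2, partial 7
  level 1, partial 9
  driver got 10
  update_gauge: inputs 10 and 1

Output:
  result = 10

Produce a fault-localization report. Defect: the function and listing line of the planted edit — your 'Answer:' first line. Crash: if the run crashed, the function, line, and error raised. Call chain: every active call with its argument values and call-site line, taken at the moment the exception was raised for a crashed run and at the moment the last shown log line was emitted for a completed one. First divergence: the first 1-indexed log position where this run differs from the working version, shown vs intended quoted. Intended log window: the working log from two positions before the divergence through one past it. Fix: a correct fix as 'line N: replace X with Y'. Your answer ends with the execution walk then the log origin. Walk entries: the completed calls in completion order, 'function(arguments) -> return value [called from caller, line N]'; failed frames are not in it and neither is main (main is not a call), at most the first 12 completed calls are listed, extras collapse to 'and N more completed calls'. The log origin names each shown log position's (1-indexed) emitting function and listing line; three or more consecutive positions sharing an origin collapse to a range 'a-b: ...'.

Answer: the defect is in update_gauge at line 25.
Key observation: Log streams are identical — the defect surfaces only in the printed output.
Call chain: main -> update_gauge(10, 1) (called at line 37).
First divergence: none — the logs agree in full.
Execution walk:
  rank_cells([3, 8, 11, 11, 7]) -> 40  [called from clip_value, line 17]
  resolve_slot(0, 10) -> 10  [called from resolve_slot, line 5]
  resolve_slot(1, 9) -> 10  [called from resolve_slot, line 5]
  resolve_slot(2, 7) -> 10  [called from resolve_slot, line 5]
  resolve_slot(3, 4) -> 10  [called from resolve_slot, line 5]
  resolve_slot(4, 0) -> 10  [called from clip_value, line 20]
  clip_value([3, 8, 11, 11, 7]) -> 10  [called from main, line 35]
  update_gauge(10, 1) -> 10  [called from main, line 37]
Log origins:
  1: from main, line 34
  2: from clip_value, line 16
  3: from rank_cells, line 8
  4: from rank_cells, line 12
  5: from clip_value, line 19
  6-9: from resolve_slot, line 4
  10: from main, line 36
  11: from update_gauge, line 23
A correct fix: line 25: replace `==` with `<`.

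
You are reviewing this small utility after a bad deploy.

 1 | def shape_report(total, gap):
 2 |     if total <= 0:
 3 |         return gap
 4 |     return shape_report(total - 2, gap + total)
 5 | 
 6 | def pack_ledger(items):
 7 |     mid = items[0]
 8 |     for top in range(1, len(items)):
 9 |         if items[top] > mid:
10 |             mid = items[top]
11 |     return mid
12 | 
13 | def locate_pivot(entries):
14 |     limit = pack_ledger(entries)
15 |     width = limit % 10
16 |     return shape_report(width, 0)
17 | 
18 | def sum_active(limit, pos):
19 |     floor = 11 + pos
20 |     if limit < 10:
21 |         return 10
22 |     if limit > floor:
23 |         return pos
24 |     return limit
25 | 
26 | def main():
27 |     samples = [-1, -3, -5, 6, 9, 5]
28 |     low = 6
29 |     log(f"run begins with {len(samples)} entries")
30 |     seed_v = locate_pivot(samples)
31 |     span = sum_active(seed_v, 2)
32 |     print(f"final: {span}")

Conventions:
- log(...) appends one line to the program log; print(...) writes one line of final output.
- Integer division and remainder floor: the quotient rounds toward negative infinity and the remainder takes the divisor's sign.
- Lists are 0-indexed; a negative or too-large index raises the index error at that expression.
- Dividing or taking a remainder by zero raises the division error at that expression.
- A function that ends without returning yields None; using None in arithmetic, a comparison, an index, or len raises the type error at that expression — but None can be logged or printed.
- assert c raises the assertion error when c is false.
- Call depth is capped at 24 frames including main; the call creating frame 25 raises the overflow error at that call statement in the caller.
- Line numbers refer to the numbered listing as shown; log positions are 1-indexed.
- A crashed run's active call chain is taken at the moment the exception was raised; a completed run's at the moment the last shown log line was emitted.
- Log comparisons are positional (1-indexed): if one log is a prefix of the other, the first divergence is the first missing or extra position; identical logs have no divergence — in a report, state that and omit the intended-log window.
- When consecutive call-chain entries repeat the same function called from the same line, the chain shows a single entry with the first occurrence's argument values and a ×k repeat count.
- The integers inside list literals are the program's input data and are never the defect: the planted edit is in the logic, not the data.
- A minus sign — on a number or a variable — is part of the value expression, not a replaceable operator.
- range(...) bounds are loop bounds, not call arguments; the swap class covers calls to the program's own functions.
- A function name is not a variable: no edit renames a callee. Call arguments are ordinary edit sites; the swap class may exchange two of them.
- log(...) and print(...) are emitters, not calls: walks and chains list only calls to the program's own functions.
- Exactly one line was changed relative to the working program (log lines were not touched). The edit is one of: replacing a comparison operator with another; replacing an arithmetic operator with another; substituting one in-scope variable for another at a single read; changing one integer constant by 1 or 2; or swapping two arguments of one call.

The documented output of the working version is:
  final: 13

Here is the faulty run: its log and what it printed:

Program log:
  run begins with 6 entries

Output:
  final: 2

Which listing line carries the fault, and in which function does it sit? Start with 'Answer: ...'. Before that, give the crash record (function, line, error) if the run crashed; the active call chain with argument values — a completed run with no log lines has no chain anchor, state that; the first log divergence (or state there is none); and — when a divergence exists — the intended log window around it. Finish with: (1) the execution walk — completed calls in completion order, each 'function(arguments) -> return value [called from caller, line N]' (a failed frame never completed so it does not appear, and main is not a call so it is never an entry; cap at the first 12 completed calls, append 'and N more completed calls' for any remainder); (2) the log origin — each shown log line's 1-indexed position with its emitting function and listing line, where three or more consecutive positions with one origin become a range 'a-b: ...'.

Answer: the defect is in sum_active at line 23.
Key observation: Nothing in the log betrays the bug — only the output does.
Call chain: main.
First divergence: none (the log streams are identical).
Execution walk:
  pack_ledger([-1, -3, -5, 6, 9, 5]) -> 9  [called from locate_pivot, line 14]
  shape_report(-1, 25) -> 25  [called from shape_report, line 4]
  shape_report(1, 24) -> 25  [called from shape_report, line 4]
  shape_report(3, 21) -> 25  [called from shape_report, line 4]
  shape_report(5, 16) -> 25  [called from shape_report, line 4]
  shape_report(7, 9) -> 25  [called from shape_report, line 4]
  shape_report(9, 0) -> 25  [called from locate_pivot, line 16]
  locate_pivot([-1, -3, -5, 6, 9, 5]) -> 25  [called from main, line 30]
  sum_active(25, 2) -> 2  [called from main, line 31]
Log origin:
  1: emitted by main (line 29)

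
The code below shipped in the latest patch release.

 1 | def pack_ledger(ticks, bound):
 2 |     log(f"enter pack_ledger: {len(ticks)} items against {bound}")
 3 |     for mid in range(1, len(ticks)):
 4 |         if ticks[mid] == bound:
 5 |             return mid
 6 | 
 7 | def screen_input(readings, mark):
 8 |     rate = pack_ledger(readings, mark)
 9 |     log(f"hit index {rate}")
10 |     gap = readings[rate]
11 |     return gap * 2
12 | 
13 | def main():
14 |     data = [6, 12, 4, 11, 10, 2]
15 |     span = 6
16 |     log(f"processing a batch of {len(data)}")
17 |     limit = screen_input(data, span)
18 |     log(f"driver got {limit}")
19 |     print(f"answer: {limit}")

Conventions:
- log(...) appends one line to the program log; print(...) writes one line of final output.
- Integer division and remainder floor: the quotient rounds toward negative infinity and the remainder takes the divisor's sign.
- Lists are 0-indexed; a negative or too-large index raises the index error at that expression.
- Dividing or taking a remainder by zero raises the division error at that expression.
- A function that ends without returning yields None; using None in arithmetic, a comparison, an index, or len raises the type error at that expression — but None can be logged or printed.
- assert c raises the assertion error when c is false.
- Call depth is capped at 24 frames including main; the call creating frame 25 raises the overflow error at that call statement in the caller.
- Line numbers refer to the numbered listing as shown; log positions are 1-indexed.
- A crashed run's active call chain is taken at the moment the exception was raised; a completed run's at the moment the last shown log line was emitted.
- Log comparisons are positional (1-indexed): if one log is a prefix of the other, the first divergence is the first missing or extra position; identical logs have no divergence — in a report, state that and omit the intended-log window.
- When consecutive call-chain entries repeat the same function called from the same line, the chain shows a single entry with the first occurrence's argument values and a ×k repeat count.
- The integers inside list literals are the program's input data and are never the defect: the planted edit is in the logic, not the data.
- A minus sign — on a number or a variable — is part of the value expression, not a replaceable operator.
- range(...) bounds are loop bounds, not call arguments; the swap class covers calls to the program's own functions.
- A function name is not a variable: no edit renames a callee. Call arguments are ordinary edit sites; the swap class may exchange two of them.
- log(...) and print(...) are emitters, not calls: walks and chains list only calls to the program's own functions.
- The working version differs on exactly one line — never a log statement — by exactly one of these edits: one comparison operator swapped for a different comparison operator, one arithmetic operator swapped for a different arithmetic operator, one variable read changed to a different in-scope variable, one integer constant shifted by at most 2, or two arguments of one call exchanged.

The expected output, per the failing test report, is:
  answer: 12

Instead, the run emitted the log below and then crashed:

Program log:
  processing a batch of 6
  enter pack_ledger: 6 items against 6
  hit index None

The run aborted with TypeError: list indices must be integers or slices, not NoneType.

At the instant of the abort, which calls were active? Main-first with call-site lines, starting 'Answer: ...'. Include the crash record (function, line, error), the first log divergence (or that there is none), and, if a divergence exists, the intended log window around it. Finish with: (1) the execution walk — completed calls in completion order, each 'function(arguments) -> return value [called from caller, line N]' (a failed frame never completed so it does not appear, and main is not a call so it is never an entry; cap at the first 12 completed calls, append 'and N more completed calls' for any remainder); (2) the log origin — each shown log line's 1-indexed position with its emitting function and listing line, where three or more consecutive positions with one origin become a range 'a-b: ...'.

Answer: main -> screen_input (called at line 17).
Core observation: Everything matches until log position 3, which reads 'hit index None' in place of 'hit index 0'.
Crash: screen_input, line 10, TypeError.
First divergence: position 3; shown 'hit index None' vs intended 'hit index 0'.
Intended log window:
  1: processing a batch of 6
  2: enter pack_ledger: 6 items against 6
  3: hit index 0
  4: driver got 12
Execution walk:
  pack_ledger([6, 12, 4, 11, 10, 2], 6) -> None  [called from screen_input, line 8]
Log line origins:
  1: logged in main at line 16
  2: logged in pack_ledger at line 2
  3: logged in screen_input at line 9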